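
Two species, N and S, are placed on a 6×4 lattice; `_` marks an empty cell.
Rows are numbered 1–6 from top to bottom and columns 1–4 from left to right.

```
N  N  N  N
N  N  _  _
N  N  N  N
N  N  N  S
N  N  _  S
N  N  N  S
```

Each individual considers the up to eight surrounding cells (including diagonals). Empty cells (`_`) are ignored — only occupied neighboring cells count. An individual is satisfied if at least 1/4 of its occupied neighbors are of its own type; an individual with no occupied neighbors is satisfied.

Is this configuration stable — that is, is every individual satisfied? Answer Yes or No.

Yes

Row 1: (1,1)N 3/3 satisfied · (1,2)N 4/4 satisfied · (1,3)N 3/3 satisfied · (1,4)N 1/1 satisfied
Row 2: (2,1)N 5/5 satisfied · (2,2)N 7/7 satisfied
Row 3: (3,1)N 5/5 satisfied · (3,2)N 7/7 satisfied · (3,3)N 5/6 satisfied · (3,4)N 2/3 satisfied
Row 4: (4,1)N 5/5 satisfied · (4,2)N 7/7 satisfied · (4,3)N 5/7 satisfied · (4,4)S 1/4 satisfied
Row 5: (5,1)N 5/5 satisfied · (5,2)N 7/7 satisfied · (5,4)S 2/4 satisfied
Row 6: (6,1)N 3/3 satisfied · (6,2)N 4/4 satisfied · (6,3)N 2/4 satisfied · (6,4)S 1/2 satisfied
All meet the threshold, so the configuration is stable.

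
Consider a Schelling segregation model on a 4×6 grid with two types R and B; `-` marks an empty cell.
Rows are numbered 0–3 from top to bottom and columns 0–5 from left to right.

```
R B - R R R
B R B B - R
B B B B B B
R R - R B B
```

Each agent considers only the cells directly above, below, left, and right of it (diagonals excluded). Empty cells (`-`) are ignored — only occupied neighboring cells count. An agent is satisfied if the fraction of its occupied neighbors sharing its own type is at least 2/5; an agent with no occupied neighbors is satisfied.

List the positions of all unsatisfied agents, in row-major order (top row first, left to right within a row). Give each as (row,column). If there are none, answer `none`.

(0,0), (0,1), (1,0), (1,1), (3,3)

(0,0)R 0/2 not
(0,1)B 0/2 not
(0,3)R 1/2 satisfied
(0,4)R 2/2 satisfied
(0,5)R 2/2 satisfied
(1,0)B 1/3 not
(1,1)R 0/4 not
(1,2)B 2/3 satisfied
(1,3)B 2/3 satisfied
(1,5)R 1/2 satisfied
(2,0)B 2/3 satisfied
(2,1)B 2/4 satisfied
(2,2)B 3/3 satisfied
(2,3)B 3/4 satisfied
(2,4)B 3/3 satisfied
(2,5)B 2/3 satisfied
(3,0)R 1/2 satisfied
(3,1)R 1/2 satisfied
(3,3)R 0/2 not
(3,4)B 2/3 satisfied
(3,5)B 2/2 satisfied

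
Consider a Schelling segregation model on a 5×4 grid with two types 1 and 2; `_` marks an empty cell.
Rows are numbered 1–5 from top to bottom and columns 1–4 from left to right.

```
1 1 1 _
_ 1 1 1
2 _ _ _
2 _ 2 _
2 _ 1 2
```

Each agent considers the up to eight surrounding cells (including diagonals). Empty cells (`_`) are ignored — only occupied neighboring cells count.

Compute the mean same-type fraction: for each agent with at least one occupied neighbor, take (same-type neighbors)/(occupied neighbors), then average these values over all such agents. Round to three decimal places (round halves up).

Row 1: (1,1)1 2/2 · (1,2)1 4/4 · (1,3)1 4/4
Row 2: (2,2)1 4/5 · (2,3)1 4/4 · (2,4)1 2/2
Row 3: (3,1)2 1/2
Row 4: (4,1)2 2/2 · (4,3)2 1/2
Row 5: (5,1)2 1/1 · (5,3)1 0/2 · (5,4)2 1/2
Sum over 12 agents: 2/2 + 4/4 + 4/4 + 4/5 + 4/4 + 2/2 + 1/2 + 2/2 + 1/2 + 1/1 + 0/2 + 1/2 = 93/10; mean = 93/10 ÷ 12 = 31/40 = 0.775 → 0.775.

0.775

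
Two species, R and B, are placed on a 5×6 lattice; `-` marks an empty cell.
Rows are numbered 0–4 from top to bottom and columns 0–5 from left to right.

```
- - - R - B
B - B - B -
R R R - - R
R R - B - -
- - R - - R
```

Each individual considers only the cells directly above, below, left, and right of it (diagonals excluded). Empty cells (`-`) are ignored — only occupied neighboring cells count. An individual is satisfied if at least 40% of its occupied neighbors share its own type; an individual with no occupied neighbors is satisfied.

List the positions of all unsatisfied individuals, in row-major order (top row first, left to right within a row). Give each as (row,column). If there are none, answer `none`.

(1,0), (1,2)

(0,3)R 0/0 ok
(0,5)B 0/0 ok
(1,0)B 0/1 unhappy
(1,2)B 0/1 unhappy
(1,4)B 0/0 ok
(2,0)R 2/3 ok
(2,1)R 3/3 ok
(2,2)R 1/2 ok
(2,5)R 0/0 ok
(3,0)R 2/2 ok
(3,1)R 2/2 ok
(3,3)B 0/0 ok
(4,2)R 0/0 ok
(4,5)R 0/0 ok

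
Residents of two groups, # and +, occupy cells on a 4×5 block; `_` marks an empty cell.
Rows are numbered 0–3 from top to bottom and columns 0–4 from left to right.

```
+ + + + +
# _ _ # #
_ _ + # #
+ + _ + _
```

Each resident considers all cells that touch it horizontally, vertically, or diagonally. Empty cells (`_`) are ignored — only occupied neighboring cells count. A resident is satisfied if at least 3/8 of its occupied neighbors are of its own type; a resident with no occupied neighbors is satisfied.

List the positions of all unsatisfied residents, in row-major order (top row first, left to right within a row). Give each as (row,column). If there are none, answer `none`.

Row 0: (0,0)+ 1/2 satisfied · (0,1)+ 2/3 satisfied · (0,2)+ 2/3 satisfied · (0,3)+ 2/4 satisfied · (0,4)+ 1/3 not
Row 1: (1,0)# 0/2 not · (1,3)# 3/7 satisfied · (1,4)# 3/5 satisfied
Row 2: (2,2)+ 2/4 satisfied · (2,3)# 3/5 satisfied · (2,4)# 3/4 satisfied
Row 3: (3,0)+ 1/1 satisfied · (3,1)+ 2/2 satisfied · (3,3)+ 1/3 not

(0,4), (1,0), (3,3)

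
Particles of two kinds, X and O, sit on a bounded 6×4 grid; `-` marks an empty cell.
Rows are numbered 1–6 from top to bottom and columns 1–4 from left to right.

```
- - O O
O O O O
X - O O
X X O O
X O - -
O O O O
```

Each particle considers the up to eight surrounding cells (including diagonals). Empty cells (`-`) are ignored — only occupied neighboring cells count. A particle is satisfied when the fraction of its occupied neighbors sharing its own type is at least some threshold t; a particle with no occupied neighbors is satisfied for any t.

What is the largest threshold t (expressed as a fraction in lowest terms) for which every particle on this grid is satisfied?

2/5

(1,3)O 4/4
(1,4)O 3/3
(2,1)O 1/2
(2,2)O 4/5
(2,3)O 6/6
(2,4)O 5/5
(3,1)X 2/4
(3,3)O 6/7
(3,4)O 5/5
(4,1)X 3/4
(4,2)X 3/6
(4,3)O 4/5
(4,4)O 3/3
(5,1)X 2/5
(5,2)O 4/7
(6,1)O 2/3
(6,2)O 3/4
(6,3)O 3/3
(6,4)O 1/1
The smallest same-type fraction is 2/5 at (5,1), which reduces to 2/5. Any threshold above that leaves this particle unsatisfied.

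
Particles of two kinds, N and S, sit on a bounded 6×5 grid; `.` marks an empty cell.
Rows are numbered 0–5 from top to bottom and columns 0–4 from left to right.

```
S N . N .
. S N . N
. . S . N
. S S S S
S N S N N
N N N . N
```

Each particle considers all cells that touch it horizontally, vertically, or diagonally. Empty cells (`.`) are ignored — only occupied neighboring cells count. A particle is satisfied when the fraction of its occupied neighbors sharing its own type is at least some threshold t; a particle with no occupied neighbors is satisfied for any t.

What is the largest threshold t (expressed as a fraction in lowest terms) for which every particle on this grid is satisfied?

(0,0)S 1/2
(0,1)N 1/3
(0,3)N 2/2
(1,1)S 2/4
(1,2)N 2/4
(1,4)N 2/2
(2,2)S 4/5
(2,4)N 1/3
(3,1)S 4/5
(3,2)S 4/6
(3,3)S 4/7
(3,4)S 1/4
(4,0)S 1/4
(4,1)N 3/7
(4,2)S 3/7
(4,3)N 3/7
(4,4)N 2/4
(5,0)N 2/3
(5,1)N 3/5
(5,2)N 3/4
(5,4)N 2/2
The smallest same-type fraction is 1/4 at (3,4), which reduces to 1/4. Any threshold above that leaves this particle unsatisfied.

1/4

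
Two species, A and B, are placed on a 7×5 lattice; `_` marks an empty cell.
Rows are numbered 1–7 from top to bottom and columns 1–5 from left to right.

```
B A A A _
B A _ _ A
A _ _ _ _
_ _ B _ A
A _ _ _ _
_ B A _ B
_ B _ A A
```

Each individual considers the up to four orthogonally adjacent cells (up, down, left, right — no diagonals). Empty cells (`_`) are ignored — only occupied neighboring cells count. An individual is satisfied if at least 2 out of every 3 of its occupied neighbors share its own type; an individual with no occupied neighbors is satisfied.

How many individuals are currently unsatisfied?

8

Row 1: (1,1)B 1/2 unhappy · (1,2)A 2/3 ok · (1,3)A 2/2 ok · (1,4)A 1/1 ok
Row 2: (2,1)B 1/3 unhappy · (2,2)A 1/2 unhappy · (2,5)A 0/0 ok
Row 3: (3,1)A 0/1 unhappy
Row 4: (4,3)B 0/0 ok · (4,5)A 0/0 ok
Row 5: (5,1)A 0/0 ok
Row 6: (6,2)B 1/2 unhappy · (6,3)A 0/1 unhappy · (6,5)B 0/1 unhappy
Row 7: (7,2)B 1/1 ok · (7,4)A 1/1 ok · (7,5)A 1/2 unhappy
Unsatisfied: (1,1), (2,1), (2,2), (3,1), (6,2), (6,3), (6,5), (7,5) — 8 in total.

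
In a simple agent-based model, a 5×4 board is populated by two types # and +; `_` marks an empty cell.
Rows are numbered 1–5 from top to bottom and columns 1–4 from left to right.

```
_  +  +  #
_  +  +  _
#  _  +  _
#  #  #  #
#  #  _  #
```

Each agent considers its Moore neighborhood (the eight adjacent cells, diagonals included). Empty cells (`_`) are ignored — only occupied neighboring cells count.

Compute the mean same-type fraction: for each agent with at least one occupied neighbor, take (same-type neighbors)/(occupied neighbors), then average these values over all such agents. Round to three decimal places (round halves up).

Row 1: (1,2)+ 3/3 · (1,3)+ 3/4 · (1,4)# 0/2
Row 2: (2,2)+ 4/5 · (2,3)+ 4/5
Row 3: (3,1)# 2/3 · (3,3)+ 2/5
Row 4: (4,1)# 4/4 · (4,2)# 5/6 · (4,3)# 4/5 · (4,4)# 2/3
Row 5: (5,1)# 3/3 · (5,2)# 4/4 · (5,4)# 2/2
Sum over 14 agents: 3/3 + 3/4 + 0/2 + 4/5 + 4/5 + 2/3 + 2/5 + 4/4 + 5/6 + 4/5 + 2/3 + 3/3 + 4/4 + 2/2 = 643/60; mean = 643/60 ÷ 14 = 643/840 = 0.765476… → 0.765.

0.765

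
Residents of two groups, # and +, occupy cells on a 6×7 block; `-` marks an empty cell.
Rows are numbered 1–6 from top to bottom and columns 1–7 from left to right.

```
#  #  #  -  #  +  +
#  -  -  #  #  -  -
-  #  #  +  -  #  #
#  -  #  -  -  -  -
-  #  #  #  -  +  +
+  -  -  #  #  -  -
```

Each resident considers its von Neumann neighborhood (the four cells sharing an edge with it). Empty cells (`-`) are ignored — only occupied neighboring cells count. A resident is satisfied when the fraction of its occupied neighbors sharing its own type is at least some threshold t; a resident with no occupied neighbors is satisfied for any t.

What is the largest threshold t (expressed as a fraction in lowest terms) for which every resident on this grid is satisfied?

(1,1)# 2/2
(1,2)# 2/2
(1,3)# 1/1
(1,5)# 1/2
(1,6)+ 1/2
(1,7)+ 1/1
(2,1)# 1/1
(2,4)# 1/2
(2,5)# 2/2
(3,2)# 1/1
(3,3)# 2/3
(3,4)+ 0/2
(3,6)# 1/1
(3,7)# 1/1
(4,1)# — no occupied neighbors
(4,3)# 2/2
(5,2)# 1/1
(5,3)# 3/3
(5,4)# 2/2
(5,6)+ 1/1
(5,7)+ 1/1
(6,1)+ — no occupied neighbors
(6,4)# 2/2
(6,5)# 1/1
The smallest same-type fraction is 0/2 at (3,4), which reduces to 0/1. Any threshold above that leaves this resident unsatisfied.

0/1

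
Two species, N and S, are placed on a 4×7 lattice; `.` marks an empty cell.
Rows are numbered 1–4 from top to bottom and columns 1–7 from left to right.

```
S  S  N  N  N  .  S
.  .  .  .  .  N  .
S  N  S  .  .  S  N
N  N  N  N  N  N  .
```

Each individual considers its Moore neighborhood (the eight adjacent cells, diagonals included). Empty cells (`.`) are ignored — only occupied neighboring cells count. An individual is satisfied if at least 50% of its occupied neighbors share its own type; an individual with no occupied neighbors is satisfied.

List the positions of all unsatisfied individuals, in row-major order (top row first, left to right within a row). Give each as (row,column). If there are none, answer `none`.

(1,7), (3,1), (3,3), (3,6)

(1,1)S 1/1 ok
(1,2)S 1/2 ok
(1,3)N 1/2 ok
(1,4)N 2/2 ok
(1,5)N 2/2 ok
(1,7)S 0/1 unhappy
(2,6)N 2/4 ok
(3,1)S 0/3 unhappy
(3,2)N 3/5 ok
(3,3)S 0/4 unhappy
(3,6)S 0/4 unhappy
(3,7)N 2/3 ok
(4,1)N 2/3 ok
(4,2)N 3/5 ok
(4,3)N 3/4 ok
(4,4)N 2/3 ok
(4,5)N 2/3 ok
(4,6)N 2/3 ok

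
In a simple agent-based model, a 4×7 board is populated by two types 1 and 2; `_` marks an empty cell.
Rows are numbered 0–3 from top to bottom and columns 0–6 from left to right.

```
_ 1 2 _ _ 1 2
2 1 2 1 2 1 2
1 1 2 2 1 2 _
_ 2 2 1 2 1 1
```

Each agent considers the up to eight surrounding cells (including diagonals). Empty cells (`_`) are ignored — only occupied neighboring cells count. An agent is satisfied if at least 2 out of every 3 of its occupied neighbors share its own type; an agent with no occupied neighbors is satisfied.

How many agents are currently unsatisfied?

Row 0: (0,1)1 1/4 not · (0,2)2 1/4 not · (0,5)1 1/4 not · (0,6)2 1/3 not
Row 1: (1,0)2 0/4 not · (1,1)1 3/7 not · (1,2)2 3/7 not · (1,3)1 1/6 not · (1,4)2 2/6 not · (1,5)1 2/6 not · (1,6)2 2/4 not
Row 2: (2,0)1 2/4 not · (2,1)1 2/7 not · (2,2)2 4/8 not · (2,3)2 5/8 not · (2,4)1 4/8 not · (2,5)2 3/7 not
Row 3: (3,1)2 2/4 not · (3,2)2 3/5 not · (3,3)1 1/5 not · (3,4)2 2/5 not · (3,5)1 2/4 not · (3,6)1 1/2 not
Unsatisfied: (0,1), (0,2), (0,5), (0,6), (1,0), (1,1), (1,2), (1,3), (1,4), (1,5), (1,6), (2,0), (2,1), (2,2), (2,3), (2,4), (2,5), (3,1), (3,2), (3,3), (3,4), (3,5), (3,6) — 23 in total.

23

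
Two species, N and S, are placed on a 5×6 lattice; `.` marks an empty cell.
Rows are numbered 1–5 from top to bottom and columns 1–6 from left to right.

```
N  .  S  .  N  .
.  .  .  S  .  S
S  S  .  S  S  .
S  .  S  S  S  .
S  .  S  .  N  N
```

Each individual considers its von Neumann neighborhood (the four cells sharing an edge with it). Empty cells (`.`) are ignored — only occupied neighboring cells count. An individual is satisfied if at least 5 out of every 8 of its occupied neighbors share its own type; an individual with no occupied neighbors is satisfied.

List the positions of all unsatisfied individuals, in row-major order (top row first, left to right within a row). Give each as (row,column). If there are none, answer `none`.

(5,5)

Row 1: (1,1)N 0/0 ok · (1,3)S 0/0 ok · (1,5)N 0/0 ok
Row 2: (2,4)S 1/1 ok · (2,6)S 0/0 ok
Row 3: (3,1)S 2/2 ok · (3,2)S 1/1 ok · (3,4)S 3/3 ok · (3,5)S 2/2 ok
Row 4: (4,1)S 2/2 ok · (4,3)S 2/2 ok · (4,4)S 3/3 ok · (4,5)S 2/3 ok
Row 5: (5,1)S 1/1 ok · (5,3)S 1/1 ok · (5,5)N 1/2 unhappy · (5,6)N 1/1 ok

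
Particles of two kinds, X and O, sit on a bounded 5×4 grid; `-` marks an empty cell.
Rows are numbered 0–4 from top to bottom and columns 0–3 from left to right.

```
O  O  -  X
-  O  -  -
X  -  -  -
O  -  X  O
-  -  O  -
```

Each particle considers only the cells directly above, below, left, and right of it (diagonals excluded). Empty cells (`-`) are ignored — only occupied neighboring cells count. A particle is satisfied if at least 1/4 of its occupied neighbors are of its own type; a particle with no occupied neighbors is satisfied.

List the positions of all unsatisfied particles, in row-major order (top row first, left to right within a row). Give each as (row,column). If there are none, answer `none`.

Row 0: (0,0)O 1/1 ok · (0,1)O 2/2 ok · (0,3)X 0/0 ok
Row 1: (1,1)O 1/1 ok
Row 2: (2,0)X 0/1 unhappy
Row 3: (3,0)O 0/1 unhappy · (3,2)X 0/2 unhappy · (3,3)O 0/1 unhappy
Row 4: (4,2)O 0/1 unhappy

(2,0), (3,0), (3,2), (3,3), (4,2)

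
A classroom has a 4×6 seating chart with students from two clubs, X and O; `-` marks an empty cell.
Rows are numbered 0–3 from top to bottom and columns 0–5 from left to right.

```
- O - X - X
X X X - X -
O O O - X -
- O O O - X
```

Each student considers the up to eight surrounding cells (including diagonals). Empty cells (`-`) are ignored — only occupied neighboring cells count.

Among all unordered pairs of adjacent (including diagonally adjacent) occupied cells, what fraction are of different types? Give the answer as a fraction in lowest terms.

11/28

Scan each occupied cell's neighbors to the right and below (and the two forward diagonals) so each pair is counted once.
From row 0: 3 unlike of 6 pairs (running 3/6).
From row 1: 7 unlike of 10 pairs (running 10/16).
From row 2: 1 unlike of 10 pairs (running 11/26).
From row 3: 0 unlike of 2 pairs (running 11/28).
Total adjacent occupied pairs: 28; unlike-type pairs: 11.
11/28 is already in lowest terms.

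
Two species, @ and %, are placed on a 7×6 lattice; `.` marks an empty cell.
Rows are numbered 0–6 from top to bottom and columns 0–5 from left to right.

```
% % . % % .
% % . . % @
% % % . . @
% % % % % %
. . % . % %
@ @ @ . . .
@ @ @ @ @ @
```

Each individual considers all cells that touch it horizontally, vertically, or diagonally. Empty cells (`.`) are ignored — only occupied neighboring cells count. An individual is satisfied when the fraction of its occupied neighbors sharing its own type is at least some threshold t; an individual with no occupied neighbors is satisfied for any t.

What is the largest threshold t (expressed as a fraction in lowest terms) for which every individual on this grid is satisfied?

Row 0: (0,0)% 3/3 · (0,1)% 3/3 · (0,3)% 2/2 · (0,4)% 2/3
Row 1: (1,0)% 5/5 · (1,1)% 6/6 · (1,4)% 2/4 · (1,5)@ 1/3
Row 2: (2,0)% 5/5 · (2,1)% 7/7 · (2,2)% 5/5 · (2,5)@ 1/4
Row 3: (3,0)% 3/3 · (3,1)% 6/6 · (3,2)% 5/5 · (3,3)% 5/5 · (3,4)% 4/5 · (3,5)% 3/4
Row 4: (4,2)% 3/5 · (4,4)% 4/4 · (4,5)% 3/3
Row 5: (5,0)@ 3/3 · (5,1)@ 5/6 · (5,2)@ 4/5
Row 6: (6,0)@ 3/3 · (6,1)@ 5/5 · (6,2)@ 4/4 · (6,3)@ 3/3 · (6,4)@ 2/2 · (6,5)@ 1/1
The smallest same-type fraction is 1/4 at (2,5), which reduces to 1/4. Any threshold above that leaves this individual unsatisfied.

1/4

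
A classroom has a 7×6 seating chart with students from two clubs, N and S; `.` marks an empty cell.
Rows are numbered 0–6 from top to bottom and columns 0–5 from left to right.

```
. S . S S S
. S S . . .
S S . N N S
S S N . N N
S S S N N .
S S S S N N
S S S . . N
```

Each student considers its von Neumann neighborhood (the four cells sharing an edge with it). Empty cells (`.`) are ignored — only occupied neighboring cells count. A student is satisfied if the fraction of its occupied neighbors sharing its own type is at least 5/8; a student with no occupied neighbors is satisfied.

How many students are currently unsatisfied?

Row 0: (0,1)S 1/1 ✓ · (0,3)S 1/1 ✓ · (0,4)S 2/2 ✓ · (0,5)S 1/1 ✓
Row 1: (1,1)S 3/3 ✓ · (1,2)S 1/1 ✓
Row 2: (2,0)S 2/2 ✓ · (2,1)S 3/3 ✓ · (2,3)N 1/1 ✓ · (2,4)N 2/3 ✓ · (2,5)S 0/2 ✗
Row 3: (3,0)S 3/3 ✓ · (3,1)S 3/4 ✓ · (3,2)N 0/2 ✗ · (3,4)N 3/3 ✓ · (3,5)N 1/2 ✗
Row 4: (4,0)S 3/3 ✓ · (4,1)S 4/4 ✓ · (4,2)S 2/4 ✗ · (4,3)N 1/3 ✗ · (4,4)N 3/3 ✓
Row 5: (5,0)S 3/3 ✓ · (5,1)S 4/4 ✓ · (5,2)S 4/4 ✓ · (5,3)S 1/3 ✗ · (5,4)N 2/3 ✓ · (5,5)N 2/2 ✓
Row 6: (6,0)S 2/2 ✓ · (6,1)S 3/3 ✓ · (6,2)S 2/2 ✓ · (6,5)N 1/1 ✓
Unsatisfied: (2,5), (3,2), (3,5), (4,2), (4,3), (5,3) — 6 in total.

6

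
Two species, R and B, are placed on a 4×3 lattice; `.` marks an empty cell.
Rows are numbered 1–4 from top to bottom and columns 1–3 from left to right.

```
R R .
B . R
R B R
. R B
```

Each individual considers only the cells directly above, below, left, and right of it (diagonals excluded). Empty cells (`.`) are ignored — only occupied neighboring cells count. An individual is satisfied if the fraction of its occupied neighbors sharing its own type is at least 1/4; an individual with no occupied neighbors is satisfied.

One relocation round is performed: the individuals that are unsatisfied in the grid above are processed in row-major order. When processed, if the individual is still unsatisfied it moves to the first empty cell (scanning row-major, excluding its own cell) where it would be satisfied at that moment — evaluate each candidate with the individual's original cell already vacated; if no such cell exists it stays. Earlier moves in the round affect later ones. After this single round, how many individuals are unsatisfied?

Initially unsatisfied (in order): (2,1), (3,1), (3,2), (4,2), (4,3).
  (2,1) → (2,2).
  (3,1) → (1,3).
  (3,2): now satisfied by earlier moves; stays.
  (4,2) → (2,1).
  (4,3) → (3,1).
Resulting grid:
R R R
R B R
B B R
. . .
All satisfied now.

0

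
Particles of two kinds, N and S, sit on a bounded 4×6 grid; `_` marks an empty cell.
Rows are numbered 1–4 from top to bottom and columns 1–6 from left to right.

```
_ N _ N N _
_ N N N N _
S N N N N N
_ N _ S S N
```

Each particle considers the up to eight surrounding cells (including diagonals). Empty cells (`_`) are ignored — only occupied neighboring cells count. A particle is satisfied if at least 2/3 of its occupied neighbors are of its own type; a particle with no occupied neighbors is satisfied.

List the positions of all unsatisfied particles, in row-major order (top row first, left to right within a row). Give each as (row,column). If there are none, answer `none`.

(3,1), (4,4), (4,5)

Row 1: (1,2)N 2/2 ✓ · (1,4)N 4/4 ✓ · (1,5)N 3/3 ✓
Row 2: (2,2)N 4/5 ✓ · (2,3)N 7/7 ✓ · (2,4)N 7/7 ✓ · (2,5)N 6/6 ✓
Row 3: (3,1)S 0/3 ✗ · (3,2)N 4/5 ✓ · (3,3)N 6/7 ✓ · (3,4)N 5/7 ✓ · (3,5)N 5/7 ✓ · (3,6)N 3/4 ✓
Row 4: (4,2)N 2/3 ✓ · (4,4)S 1/4 ✗ · (4,5)S 1/5 ✗ · (4,6)N 2/3 ✓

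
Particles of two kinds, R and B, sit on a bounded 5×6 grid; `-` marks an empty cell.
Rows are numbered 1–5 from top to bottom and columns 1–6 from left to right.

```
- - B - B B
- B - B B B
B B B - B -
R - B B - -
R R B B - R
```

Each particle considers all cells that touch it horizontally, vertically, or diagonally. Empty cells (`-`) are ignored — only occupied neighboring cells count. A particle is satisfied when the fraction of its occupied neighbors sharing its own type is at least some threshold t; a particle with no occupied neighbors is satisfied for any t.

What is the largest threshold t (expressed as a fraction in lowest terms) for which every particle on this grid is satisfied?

Row 1: (1,3)B 2/2 · (1,5)B 4/4 · (1,6)B 3/3
Row 2: (2,2)B 4/4 · (2,4)B 5/5 · (2,5)B 5/5 · (2,6)B 4/4
Row 3: (3,1)B 2/3 · (3,2)B 4/5 · (3,3)B 5/5 · (3,5)B 4/4
Row 4: (4,1)R 2/4 · (4,3)B 5/6 · (4,4)B 5/5
Row 5: (5,1)R 2/2 · (5,2)R 2/4 · (5,3)B 3/4 · (5,4)B 3/3 · (5,6)R — no occupied neighbors
The smallest same-type fraction is 2/4 at (4,1), which reduces to 1/2. Any threshold above that leaves this particle unsatisfied.

1/2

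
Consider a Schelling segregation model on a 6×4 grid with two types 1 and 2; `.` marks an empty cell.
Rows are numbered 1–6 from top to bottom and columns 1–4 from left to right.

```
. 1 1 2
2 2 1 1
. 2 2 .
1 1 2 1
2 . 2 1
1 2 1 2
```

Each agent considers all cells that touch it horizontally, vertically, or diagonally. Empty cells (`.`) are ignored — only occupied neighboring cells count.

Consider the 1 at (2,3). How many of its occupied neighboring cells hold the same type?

3

Occupied neighbors of (2,3): (1,2)=1, (1,3)=1, (1,4)=2, (2,2)=2, (2,4)=1, (3,2)=2, (3,3)=2.
Same type (1): 3 of 7.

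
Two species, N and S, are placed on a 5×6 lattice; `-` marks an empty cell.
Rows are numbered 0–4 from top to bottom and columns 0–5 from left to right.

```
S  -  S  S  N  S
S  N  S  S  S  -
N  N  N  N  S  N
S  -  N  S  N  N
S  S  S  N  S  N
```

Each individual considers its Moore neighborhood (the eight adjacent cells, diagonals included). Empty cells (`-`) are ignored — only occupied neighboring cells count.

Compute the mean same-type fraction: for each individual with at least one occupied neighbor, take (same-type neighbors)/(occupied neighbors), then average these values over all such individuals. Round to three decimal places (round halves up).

Row 0: (0,0)S 1/2 · (0,2)S 3/4 · (0,3)S 4/5 · (0,4)N 0/4 · (0,5)S 1/2
Row 1: (1,0)S 1/4 · (1,1)N 3/7 · (1,2)S 3/7 · (1,3)S 5/8 · (1,4)S 4/7
Row 2: (2,0)N 2/4 · (2,1)N 4/7 · (2,2)N 4/7 · (2,3)N 3/8 · (2,4)S 3/7 · (2,5)N 2/4
Row 3: (3,0)S 2/4 · (3,2)N 4/7 · (3,3)S 3/8 · (3,4)N 5/8 · (3,5)N 3/5
Row 4: (4,0)S 2/2 · (4,1)S 3/4 · (4,2)S 2/4 · (4,3)N 2/5 · (4,4)S 1/5 · (4,5)N 2/3
Sum over 27 individuals: 1/2 + 3/4 + 4/5 + 0/4 + 1/2 + 1/4 + 3/7 + 3/7 + 5/8 + 4/7 + 2/4 + 4/7 + 4/7 + 3/8 + 3/7 + 2/4 + 2/4 + 4/7 + 3/8 + 5/8 + 3/5 + 2/2 + 3/4 + 2/4 + 2/5 + 1/5 + 2/3 = 1175/84; mean = 1175/84 ÷ 27 = 1175/2268 = 0.518077… → 0.518.

0.518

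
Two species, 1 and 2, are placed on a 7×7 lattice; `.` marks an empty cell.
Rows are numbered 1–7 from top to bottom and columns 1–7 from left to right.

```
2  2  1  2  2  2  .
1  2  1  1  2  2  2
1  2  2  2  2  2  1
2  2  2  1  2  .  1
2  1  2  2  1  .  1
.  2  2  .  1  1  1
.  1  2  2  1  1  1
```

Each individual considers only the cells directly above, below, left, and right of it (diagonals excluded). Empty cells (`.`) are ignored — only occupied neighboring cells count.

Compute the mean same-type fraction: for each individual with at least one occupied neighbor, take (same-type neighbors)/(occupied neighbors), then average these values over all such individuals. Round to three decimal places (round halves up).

0.618

(1,1)2 1/2
(1,2)2 2/3
(1,3)1 1/3
(1,4)2 1/3
(1,5)2 3/3
(1,6)2 2/2
(2,1)1 1/3
(2,2)2 2/4
(2,3)1 2/4
(2,4)1 1/4
(2,5)2 3/4
(2,6)2 4/4
(2,7)2 1/2
(3,1)1 1/3
(3,2)2 3/4
(3,3)2 3/4
(3,4)2 2/4
(3,5)2 4/4
(3,6)2 2/3
(3,7)1 1/3
(4,1)2 2/3
(4,2)2 3/4
(4,3)2 3/4
(4,4)1 0/4
(4,5)2 1/3
(4,7)1 2/2
(5,1)2 1/2
(5,2)1 0/4
(5,3)2 3/4
(5,4)2 1/3
(5,5)1 1/3
(5,7)1 2/2
(6,2)2 1/3
(6,3)2 3/3
(6,5)1 3/3
(6,6)1 3/3
(6,7)1 3/3
(7,2)1 0/2
(7,3)2 2/3
(7,4)2 1/2
(7,5)1 2/3
(7,6)1 3/3
(7,7)1 2/2
Sum over 43 individuals: 1/2 + 2/3 + 1/3 + 1/3 + 3/3 + 2/2 + 1/3 + 2/4 + 2/4 + 1/4 + 3/4 + 4/4 + 1/2 + 1/3 + 3/4 + 3/4 + 2/4 + 4/4 + 2/3 + 1/3 + 2/3 + 3/4 + 3/4 + 0/4 + 1/3 + 2/2 + 1/2 + 0/4 + 3/4 + 1/3 + 1/3 + 2/2 + 1/3 + 3/3 + 3/3 + 3/3 + 3/3 + 0/2 + 2/3 + 1/2 + 2/3 + 3/3 + 2/2 = 319/12; mean = 319/12 ÷ 43 = 319/516 = 0.618217… → 0.618.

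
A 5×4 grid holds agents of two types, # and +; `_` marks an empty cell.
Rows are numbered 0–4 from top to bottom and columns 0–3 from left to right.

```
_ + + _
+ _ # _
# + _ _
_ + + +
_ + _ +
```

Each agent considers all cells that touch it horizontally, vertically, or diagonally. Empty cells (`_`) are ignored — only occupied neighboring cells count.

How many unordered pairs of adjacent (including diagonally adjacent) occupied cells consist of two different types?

Scan each occupied cell's neighbors to the right and below (and the two forward diagonals) so each pair is counted once.
Row 0: +(0,1)–+(0,2)= +(0,1)–#(1,2)≠ +(0,1)–+(1,0)= +(0,2)–#(1,2)≠  → 2/4 unlike.
Row 1: +(1,0)–#(2,0)≠ +(1,0)–+(2,1)= #(1,2)–+(2,1)≠  → 2/3 unlike.
Row 2: #(2,0)–+(2,1)≠ #(2,0)–+(3,1)≠ +(2,1)–+(3,1)= +(2,1)–+(3,2)=  → 2/4 unlike.
Row 3: +(3,1)–+(3,2)= +(3,1)–+(4,1)= +(3,2)–+(3,3)= +(3,2)–+(4,3)= +(3,2)–+(4,1)= +(3,3)–+(4,3)=  → 0/6 unlike.
Total adjacent occupied pairs: 17; unlike-type pairs: 6.

6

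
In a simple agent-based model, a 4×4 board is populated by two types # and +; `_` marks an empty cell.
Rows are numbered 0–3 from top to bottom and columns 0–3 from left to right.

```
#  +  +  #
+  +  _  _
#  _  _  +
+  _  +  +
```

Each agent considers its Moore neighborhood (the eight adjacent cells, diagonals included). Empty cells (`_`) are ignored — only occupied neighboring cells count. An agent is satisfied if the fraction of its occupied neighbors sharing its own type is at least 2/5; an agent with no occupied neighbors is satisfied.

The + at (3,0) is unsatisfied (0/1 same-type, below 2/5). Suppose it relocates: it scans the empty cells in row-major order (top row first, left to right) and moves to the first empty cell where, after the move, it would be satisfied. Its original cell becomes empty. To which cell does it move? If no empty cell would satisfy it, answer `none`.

Vacating (3,0). Empty cells in order:
  (1,2): 4/5 same-type → satisfied — stop here.

(1,2)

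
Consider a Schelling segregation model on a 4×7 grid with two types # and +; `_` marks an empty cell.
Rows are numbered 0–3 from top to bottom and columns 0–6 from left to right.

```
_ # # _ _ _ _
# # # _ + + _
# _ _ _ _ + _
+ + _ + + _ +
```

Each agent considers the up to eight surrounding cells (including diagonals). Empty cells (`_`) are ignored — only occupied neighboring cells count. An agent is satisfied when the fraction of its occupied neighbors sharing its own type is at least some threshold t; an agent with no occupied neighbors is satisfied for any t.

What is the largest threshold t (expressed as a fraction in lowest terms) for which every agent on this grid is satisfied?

(0,1)# 4/4
(0,2)# 3/3
(1,0)# 3/3
(1,1)# 5/5
(1,2)# 3/3
(1,4)+ 2/2
(1,5)+ 2/2
(2,0)# 2/4
(2,5)+ 4/4
(3,0)+ 1/2
(3,1)+ 1/2
(3,3)+ 1/1
(3,4)+ 2/2
(3,6)+ 1/1
The smallest same-type fraction is 2/4 at (2,0), which reduces to 1/2. Any threshold above that leaves this agent unsatisfied.

1/2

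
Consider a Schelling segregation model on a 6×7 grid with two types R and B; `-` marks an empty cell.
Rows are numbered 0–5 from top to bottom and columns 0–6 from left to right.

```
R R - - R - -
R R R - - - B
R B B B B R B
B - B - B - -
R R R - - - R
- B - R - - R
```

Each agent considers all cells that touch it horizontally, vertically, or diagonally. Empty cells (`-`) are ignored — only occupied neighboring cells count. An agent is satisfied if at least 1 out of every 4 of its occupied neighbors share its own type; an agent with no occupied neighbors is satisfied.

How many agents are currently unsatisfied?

Row 0: (0,0)R 3/3 satisfied · (0,1)R 4/4 satisfied · (0,4)R 0/0 satisfied
Row 1: (1,0)R 4/5 satisfied · (1,1)R 5/7 satisfied · (1,2)R 2/5 satisfied · (1,6)B 1/2 satisfied
Row 2: (2,0)R 2/4 satisfied · (2,1)B 3/7 satisfied · (2,2)B 3/5 satisfied · (2,3)B 4/5 satisfied · (2,4)B 2/3 satisfied · (2,5)R 0/4 not · (2,6)B 1/2 satisfied
Row 3: (3,0)B 1/4 satisfied · (3,2)B 3/5 satisfied · (3,4)B 2/3 satisfied
Row 4: (4,0)R 1/3 satisfied · (4,1)R 2/5 satisfied · (4,2)R 2/4 satisfied · (4,6)R 1/1 satisfied
Row 5: (5,1)B 0/3 not · (5,3)R 1/1 satisfied · (5,6)R 1/1 satisfied
Unsatisfied: (2,5), (5,1) — 2 in total.

2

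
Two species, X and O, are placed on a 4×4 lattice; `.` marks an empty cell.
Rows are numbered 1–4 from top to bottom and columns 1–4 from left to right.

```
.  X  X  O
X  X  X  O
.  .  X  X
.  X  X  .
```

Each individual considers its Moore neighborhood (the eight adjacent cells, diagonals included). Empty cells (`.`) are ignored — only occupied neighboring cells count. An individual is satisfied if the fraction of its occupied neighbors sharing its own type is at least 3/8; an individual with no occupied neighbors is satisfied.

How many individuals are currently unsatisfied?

Row 1: (1,2)X 4/4 ✓ · (1,3)X 3/5 ✓ · (1,4)O 1/3 ✗
Row 2: (2,1)X 2/2 ✓ · (2,2)X 5/5 ✓ · (2,3)X 5/7 ✓ · (2,4)O 1/5 ✗
Row 3: (3,3)X 5/6 ✓ · (3,4)X 3/4 ✓
Row 4: (4,2)X 2/2 ✓ · (4,3)X 3/3 ✓
Unsatisfied: (1,4), (2,4) — 2 in total.

2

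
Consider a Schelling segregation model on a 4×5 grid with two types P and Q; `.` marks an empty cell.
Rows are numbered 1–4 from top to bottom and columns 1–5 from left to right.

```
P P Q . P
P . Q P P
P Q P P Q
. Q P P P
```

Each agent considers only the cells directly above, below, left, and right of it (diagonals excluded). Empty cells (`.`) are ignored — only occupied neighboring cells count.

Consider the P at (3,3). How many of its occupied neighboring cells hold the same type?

2

Occupied neighbors of (3,3): (2,3)=Q, (4,3)=P, (3,2)=Q, (3,4)=P.
Same type (P): 2 of 4.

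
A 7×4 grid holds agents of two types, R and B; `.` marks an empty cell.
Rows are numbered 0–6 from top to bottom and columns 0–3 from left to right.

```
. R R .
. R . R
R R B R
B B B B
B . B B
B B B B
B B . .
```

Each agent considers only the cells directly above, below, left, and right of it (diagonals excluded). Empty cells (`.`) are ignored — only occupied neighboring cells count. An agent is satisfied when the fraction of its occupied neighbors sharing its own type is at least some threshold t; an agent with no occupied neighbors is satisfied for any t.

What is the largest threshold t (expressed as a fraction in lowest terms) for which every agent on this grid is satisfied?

1/3

(0,1)R 2/2
(0,2)R 1/1
(1,1)R 2/2
(1,3)R 1/1
(2,0)R 1/2
(2,1)R 2/4
(2,2)B 1/3
(2,3)R 1/3
(3,0)B 2/3
(3,1)B 2/3
(3,2)B 4/4
(3,3)B 2/3
(4,0)B 2/2
(4,2)B 3/3
(4,3)B 3/3
(5,0)B 3/3
(5,1)B 3/3
(5,2)B 3/3
(5,3)B 2/2
(6,0)B 2/2
(6,1)B 2/2
The smallest same-type fraction is 1/3 at (2,2), which reduces to 1/3. Any threshold above that leaves this agent unsatisfied.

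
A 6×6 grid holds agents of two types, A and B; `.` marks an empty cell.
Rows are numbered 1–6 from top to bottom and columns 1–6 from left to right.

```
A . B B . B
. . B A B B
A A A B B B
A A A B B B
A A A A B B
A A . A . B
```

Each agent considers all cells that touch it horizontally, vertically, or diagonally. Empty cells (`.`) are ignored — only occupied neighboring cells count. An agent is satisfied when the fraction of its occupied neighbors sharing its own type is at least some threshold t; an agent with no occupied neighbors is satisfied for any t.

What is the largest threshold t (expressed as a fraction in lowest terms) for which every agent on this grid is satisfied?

1/7

Row 1: (1,1)A — no occupied neighbors · (1,3)B 2/3 · (1,4)B 3/4 · (1,6)B 2/2
Row 2: (2,3)B 3/6 · (2,4)A 1/7 · (2,5)B 6/7 · (2,6)B 4/4
Row 3: (3,1)A 3/3 · (3,2)A 5/6 · (3,3)A 4/7 · (3,4)B 5/8 · (3,5)B 7/8 · (3,6)B 5/5
Row 4: (4,1)A 5/5 · (4,2)A 8/8 · (4,3)A 6/8 · (4,4)B 4/8 · (4,5)B 7/8 · (4,6)B 5/5
Row 5: (5,1)A 5/5 · (5,2)A 7/7 · (5,3)A 6/7 · (5,4)A 3/6 · (5,5)B 5/7 · (5,6)B 4/4
Row 6: (6,1)A 3/3 · (6,2)A 4/4 · (6,4)A 2/3 · (6,6)B 2/2
The smallest same-type fraction is 1/7 at (2,4), which reduces to 1/7. Any threshold above that leaves this agent unsatisfied.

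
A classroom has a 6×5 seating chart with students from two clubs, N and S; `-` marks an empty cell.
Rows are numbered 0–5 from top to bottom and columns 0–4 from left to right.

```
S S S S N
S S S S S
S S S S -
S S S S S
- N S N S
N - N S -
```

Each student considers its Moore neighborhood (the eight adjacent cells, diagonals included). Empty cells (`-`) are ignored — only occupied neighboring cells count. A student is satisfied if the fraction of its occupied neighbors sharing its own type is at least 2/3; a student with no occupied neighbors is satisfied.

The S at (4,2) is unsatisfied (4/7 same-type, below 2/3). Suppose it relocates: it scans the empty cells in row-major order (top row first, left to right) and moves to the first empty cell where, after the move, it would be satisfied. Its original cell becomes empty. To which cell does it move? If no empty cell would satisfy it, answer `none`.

Vacating (4,2). Empty cells in order:
  (2,4): 5/5 same-type → satisfied — stop here.

(2,4)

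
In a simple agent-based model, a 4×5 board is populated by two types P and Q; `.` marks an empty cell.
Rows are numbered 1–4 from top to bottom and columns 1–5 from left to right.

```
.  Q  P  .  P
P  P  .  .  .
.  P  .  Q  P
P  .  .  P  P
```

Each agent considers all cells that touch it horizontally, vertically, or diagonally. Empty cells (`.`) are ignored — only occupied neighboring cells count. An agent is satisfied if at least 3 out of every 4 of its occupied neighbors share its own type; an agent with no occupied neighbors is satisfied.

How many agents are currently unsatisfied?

7

(1,2)Q 0/3 ✗
(1,3)P 1/2 ✗
(1,5)P 0/0 ✓
(2,1)P 2/3 ✗
(2,2)P 3/4 ✓
(3,2)P 3/3 ✓
(3,4)Q 0/3 ✗
(3,5)P 2/3 ✗
(4,1)P 1/1 ✓
(4,4)P 2/3 ✗
(4,5)P 2/3 ✗
Unsatisfied: (1,2), (1,3), (2,1), (3,4), (3,5), (4,4), (4,5) — 7 in total.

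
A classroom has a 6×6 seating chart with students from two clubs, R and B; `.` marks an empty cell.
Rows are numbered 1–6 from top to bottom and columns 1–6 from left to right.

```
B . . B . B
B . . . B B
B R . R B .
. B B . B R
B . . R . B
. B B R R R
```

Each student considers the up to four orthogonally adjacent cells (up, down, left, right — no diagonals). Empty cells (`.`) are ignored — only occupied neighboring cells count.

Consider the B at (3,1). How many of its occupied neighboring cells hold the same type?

1

Occupied neighbors of (3,1): (2,1)=B, (3,2)=R.
Same type (B): 1 of 2.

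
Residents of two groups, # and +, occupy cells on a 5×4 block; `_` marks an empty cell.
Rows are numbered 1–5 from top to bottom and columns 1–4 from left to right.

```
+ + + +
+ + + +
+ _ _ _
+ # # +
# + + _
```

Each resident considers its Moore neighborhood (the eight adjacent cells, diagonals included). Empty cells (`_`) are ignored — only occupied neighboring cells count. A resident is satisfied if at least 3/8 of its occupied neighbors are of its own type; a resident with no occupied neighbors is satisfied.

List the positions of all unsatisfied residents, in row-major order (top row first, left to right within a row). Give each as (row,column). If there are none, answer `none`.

(4,2), (4,3), (5,1)

(1,1)+ 3/3 satisfied
(1,2)+ 5/5 satisfied
(1,3)+ 5/5 satisfied
(1,4)+ 3/3 satisfied
(2,1)+ 4/4 satisfied
(2,2)+ 6/6 satisfied
(2,3)+ 5/5 satisfied
(2,4)+ 3/3 satisfied
(3,1)+ 3/4 satisfied
(4,1)+ 2/4 satisfied
(4,2)# 2/6 not
(4,3)# 1/4 not
(4,4)+ 1/2 satisfied
(5,1)# 1/3 not
(5,2)+ 2/5 satisfied
(5,3)+ 2/4 satisfied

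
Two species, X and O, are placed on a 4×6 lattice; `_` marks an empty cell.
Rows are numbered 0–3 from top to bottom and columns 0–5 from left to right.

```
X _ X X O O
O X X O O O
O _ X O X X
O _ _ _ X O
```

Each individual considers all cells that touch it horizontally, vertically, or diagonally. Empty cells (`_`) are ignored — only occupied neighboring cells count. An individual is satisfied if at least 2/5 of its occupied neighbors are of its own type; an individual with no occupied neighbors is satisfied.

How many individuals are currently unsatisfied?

(0,0)X 1/2 ok
(0,2)X 3/4 ok
(0,3)X 2/5 ok
(0,4)O 4/5 ok
(0,5)O 3/3 ok
(1,0)O 1/3 unhappy
(1,1)X 4/6 ok
(1,2)X 4/6 ok
(1,3)O 3/8 unhappy
(1,4)O 5/8 ok
(1,5)O 3/5 ok
(2,0)O 2/3 ok
(2,2)X 2/4 ok
(2,3)O 2/6 unhappy
(2,4)X 2/7 unhappy
(2,5)X 2/5 ok
(3,0)O 1/1 ok
(3,4)X 2/4 ok
(3,5)O 0/3 unhappy
Unsatisfied: (1,0), (1,3), (2,3), (2,4), (3,5) — 5 in total.

5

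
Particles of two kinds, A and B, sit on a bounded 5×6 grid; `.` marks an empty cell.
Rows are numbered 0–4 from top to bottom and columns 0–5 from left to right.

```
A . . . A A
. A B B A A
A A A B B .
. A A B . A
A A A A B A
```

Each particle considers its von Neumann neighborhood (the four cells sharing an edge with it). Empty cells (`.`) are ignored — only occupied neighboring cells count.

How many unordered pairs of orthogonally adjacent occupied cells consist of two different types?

Scan each occupied cell's neighbors to the right and below so each pair is counted once.
Row 0: A(0,4)–A(0,5)= A(0,4)–A(1,4)= A(0,5)–A(1,5)=  → 0/3 unlike.
Row 1: A(1,1)–B(1,2)≠ A(1,1)–A(2,1)= B(1,2)–B(1,3)= B(1,2)–A(2,2)≠ B(1,3)–A(1,4)≠ B(1,3)–B(2,3)= A(1,4)–A(1,5)= A(1,4)–B(2,4)≠  → 4/8 unlike.
Row 2: A(2,0)–A(2,1)= A(2,1)–A(2,2)= A(2,1)–A(3,1)= A(2,2)–B(2,3)≠ A(2,2)–A(3,2)= B(2,3)–B(2,4)= B(2,3)–B(3,3)=  → 1/7 unlike.
Row 3: A(3,1)–A(3,2)= A(3,1)–A(4,1)= A(3,2)–B(3,3)≠ A(3,2)–A(4,2)= B(3,3)–A(4,3)≠ A(3,5)–A(4,5)=  → 2/6 unlike.
Row 4: A(4,0)–A(4,1)= A(4,1)–A(4,2)= A(4,2)–A(4,3)= A(4,3)–B(4,4)≠ B(4,4)–A(4,5)≠  → 2/5 unlike.
Total adjacent occupied pairs: 29; unlike-type pairs: 9.

9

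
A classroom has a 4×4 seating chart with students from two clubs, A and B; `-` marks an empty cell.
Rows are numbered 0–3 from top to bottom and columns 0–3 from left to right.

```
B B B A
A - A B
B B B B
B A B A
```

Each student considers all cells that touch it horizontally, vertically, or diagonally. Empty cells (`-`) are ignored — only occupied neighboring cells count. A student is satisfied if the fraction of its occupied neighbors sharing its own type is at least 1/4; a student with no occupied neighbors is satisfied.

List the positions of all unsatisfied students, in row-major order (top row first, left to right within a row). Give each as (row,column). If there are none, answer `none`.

(0,0)B 1/2 ok
(0,1)B 2/4 ok
(0,2)B 2/4 ok
(0,3)A 1/3 ok
(1,0)A 0/4 unhappy
(1,2)A 1/7 unhappy
(1,3)B 3/5 ok
(2,0)B 2/4 ok
(2,1)B 4/7 ok
(2,2)B 4/7 ok
(2,3)B 3/5 ok
(3,0)B 2/3 ok
(3,1)A 0/5 unhappy
(3,2)B 3/5 ok
(3,3)A 0/3 unhappy

(1,0), (1,2), (3,1), (3,3)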